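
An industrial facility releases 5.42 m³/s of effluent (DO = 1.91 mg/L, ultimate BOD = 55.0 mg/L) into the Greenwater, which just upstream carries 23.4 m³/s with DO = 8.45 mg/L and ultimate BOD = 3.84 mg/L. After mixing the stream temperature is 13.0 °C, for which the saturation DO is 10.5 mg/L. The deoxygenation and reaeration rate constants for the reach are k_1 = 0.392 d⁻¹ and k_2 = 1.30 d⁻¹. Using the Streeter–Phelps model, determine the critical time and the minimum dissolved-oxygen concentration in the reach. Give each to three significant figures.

t_c ≈ 0.405 d; minimum DO ≈ 7.04 mg/L

Mixed DO = (23.4×8.45 + 5.42×1.91)/(23.4+5.42) = 208.1/28.82 = 7.220 mg/L.
Mixed L₀ = (23.4×3.84 + 5.42×55.0)/(28.82) = 388.0/28.82 = 13.46 mg/L.
Initial deficit D₀ = C_s − DO₀ = 10.5 − 7.220 = 3.280 mg/L.
t_c = (1/0.9080) ln[(1.30/0.392)(1 − 3.280×0.9080/(0.392×13.46))] = 1.101 × ln(1.445) = 0.4051 d.
D_c = (0.392/1.30) × 13.46 × e^(−0.392×0.4051) = 0.3015 × 13.46 × 0.8532 = 3.463 mg/L.
Minimum DO = 10.5 − 3.463 = 7.037 mg/L.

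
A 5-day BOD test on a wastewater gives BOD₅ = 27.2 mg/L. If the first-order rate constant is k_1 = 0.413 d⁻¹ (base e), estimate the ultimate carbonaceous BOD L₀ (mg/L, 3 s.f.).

L₀ ≈ 31.2 mg/L

BOD₅ = L₀(1 − e^(−5k_1)) ⇒ L₀ = BOD₅ / (1 − e^(−5×0.413))
= 27.2 / (1 − 0.1268) = 27.2 / 0.8732 = 31.15 mg/L.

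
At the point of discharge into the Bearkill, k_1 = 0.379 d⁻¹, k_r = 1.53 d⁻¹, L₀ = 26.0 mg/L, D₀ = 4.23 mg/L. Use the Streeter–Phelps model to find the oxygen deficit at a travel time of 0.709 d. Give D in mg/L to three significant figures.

k_1 L₀/(k_r−k_1) = 0.379×26.0/(1.53−0.379) = 9.854/1.151 = 8.561 mg/L.
e^(−k_1 t) = e^(−0.379×0.7090) = 0.7644; e^(−k_r t) = e^(−1.53×0.7090) = 0.3380.
D = 8.561 × (0.7644 − 0.3380) + 4.23 × 0.3380 = 3.650 + 1.430 = 5.080 mg/L.

D ≈ 5.08 mg/L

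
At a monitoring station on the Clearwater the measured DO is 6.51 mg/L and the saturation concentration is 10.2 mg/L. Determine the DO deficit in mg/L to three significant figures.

D = C_s − C = 10.2 − 6.51 = 3.69 mg/L.

D ≈ 3.69 mg/L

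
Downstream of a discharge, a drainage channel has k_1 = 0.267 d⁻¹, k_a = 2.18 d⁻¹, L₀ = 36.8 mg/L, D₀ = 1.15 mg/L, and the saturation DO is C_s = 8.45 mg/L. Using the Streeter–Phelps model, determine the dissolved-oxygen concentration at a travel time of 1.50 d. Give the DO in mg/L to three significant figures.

DO ≈ 5.16 mg/L

k_1 L₀/(k_a−k_1) = 0.267×36.8/(2.18−0.267) = 9.826/1.913 = 5.136 mg/L.
e^(−k_1 t) = e^(−0.267×1.500) = 0.6700; e^(−k_a t) = e^(−2.18×1.500) = 0.03801.
D = 5.136 × (0.6700 − 0.03801) + 1.15 × 0.03801 = 3.246 + 0.04371 = 3.290 mg/L.
DO = C_s − D = 8.45 − 3.290 = 5.160 mg/L.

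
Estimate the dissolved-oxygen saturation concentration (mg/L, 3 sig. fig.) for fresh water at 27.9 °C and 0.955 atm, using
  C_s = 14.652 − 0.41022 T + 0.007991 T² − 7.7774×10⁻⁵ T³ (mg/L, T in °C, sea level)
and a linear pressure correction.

At sea level: C_s = 14.652 − 0.41022×27.9 + 0.007991×27.9² − 7.7774×10⁻⁵×27.9³ = 7.738 mg/L.
Pressure correction: C_s' = 7.738 × 0.955 = 7.390 mg/L.

C_s ≈ 7.39 mg/L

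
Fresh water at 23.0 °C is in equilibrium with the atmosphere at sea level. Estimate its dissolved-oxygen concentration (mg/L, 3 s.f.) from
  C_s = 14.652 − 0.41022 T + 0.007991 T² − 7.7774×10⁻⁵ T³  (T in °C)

C_s ≈ 8.50 mg/L

C_s = 14.652 − 0.41022×23.0 + 0.007991×23.0² − 7.7774×10⁻⁵×23.0³ = 8.498 mg/L.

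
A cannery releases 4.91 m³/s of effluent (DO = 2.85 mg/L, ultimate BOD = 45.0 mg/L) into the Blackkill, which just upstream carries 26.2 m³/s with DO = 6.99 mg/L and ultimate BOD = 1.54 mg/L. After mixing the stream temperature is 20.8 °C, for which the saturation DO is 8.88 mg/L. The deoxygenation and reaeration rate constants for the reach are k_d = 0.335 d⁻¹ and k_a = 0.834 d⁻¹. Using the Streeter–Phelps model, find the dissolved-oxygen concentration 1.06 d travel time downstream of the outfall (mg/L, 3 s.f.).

Mixed DO = (26.2×6.99 + 4.91×2.85)/(26.2+4.91) = 197.1/31.11 = 6.337 mg/L.
Mixed L₀ = (26.2×1.54 + 4.91×45.0)/(31.11) = 261.3/31.11 = 8.399 mg/L.
Initial deficit D₀ = C_s − DO₀ = 8.88 − 6.337 = 2.543 mg/L.
D(1.06) = [0.335×8.399/(0.834−0.335)](e^(−0.335×1.06) − e^(−0.834×1.06)) + 2.543 e^(−0.834×1.06)
= 5.639 × (0.7011 − 0.4131) + 2.543 × 0.4131 = 2.675 mg/L.
DO = 8.88 − 2.675 = 6.205 mg/L.

DO ≈ 6.21 mg/L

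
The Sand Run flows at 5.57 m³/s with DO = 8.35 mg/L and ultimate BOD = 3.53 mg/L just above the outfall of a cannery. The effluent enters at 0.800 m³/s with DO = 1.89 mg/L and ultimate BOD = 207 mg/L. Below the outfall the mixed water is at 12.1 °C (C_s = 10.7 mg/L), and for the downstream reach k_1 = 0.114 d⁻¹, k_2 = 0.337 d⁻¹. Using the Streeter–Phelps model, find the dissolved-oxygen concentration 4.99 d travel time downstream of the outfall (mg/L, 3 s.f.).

Mixed DO = (5.57×8.35 + 0.800×1.89)/(5.57+0.800) = 48.02/6.370 = 7.539 mg/L.
Mixed L₀ = (5.57×3.53 + 0.800×207)/(6.370) = 185.3/6.370 = 29.08 mg/L.
Initial deficit D₀ = C_s − DO₀ = 10.7 − 7.539 = 3.161 mg/L.
D(4.99) = [0.114×29.08/(0.337−0.114)](e^(−0.114×4.99) − e^(−0.337×4.99)) + 3.161 e^(−0.337×4.99)
= 14.87 × (0.5662 − 0.1861) + 3.161 × 0.1861 = 6.239 mg/L.
DO = 10.7 − 6.239 = 4.461 mg/L.

DO ≈ 4.46 mg/L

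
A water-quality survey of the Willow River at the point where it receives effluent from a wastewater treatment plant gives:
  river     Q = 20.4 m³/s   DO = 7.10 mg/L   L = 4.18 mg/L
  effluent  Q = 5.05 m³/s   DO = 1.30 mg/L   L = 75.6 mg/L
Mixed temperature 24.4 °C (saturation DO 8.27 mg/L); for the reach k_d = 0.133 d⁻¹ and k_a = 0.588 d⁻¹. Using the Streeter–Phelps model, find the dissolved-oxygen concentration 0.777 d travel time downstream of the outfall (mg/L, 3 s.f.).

Mixed DO = (20.4×7.10 + 5.05×1.30)/(20.4+5.05) = 151.4/25.45 = 5.949 mg/L.
Mixed L₀ = (20.4×4.18 + 5.05×75.6)/(25.45) = 467.1/25.45 = 18.35 mg/L.
Initial deficit D₀ = C_s − DO₀ = 8.27 − 5.949 = 2.321 mg/L.
D(0.777) = [0.133×18.35/(0.588−0.133)](e^(−0.133×0.777) − e^(−0.588×0.777)) + 2.321 e^(−0.588×0.777)
= 5.364 × (0.9018 − 0.6333) + 2.321 × 0.6333 = 2.910 mg/L.
DO = 8.27 − 2.910 = 5.360 mg/L.

DO ≈ 5.36 mg/L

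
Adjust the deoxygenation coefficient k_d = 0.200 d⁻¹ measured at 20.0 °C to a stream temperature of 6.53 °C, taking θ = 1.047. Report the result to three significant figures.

k_d(T₂) = k_d(T₁) · θ^(T₂−T₁) = 0.200 × 1.047^(6.53−20.0)
= 0.200 × 1.047^-13.5 = 0.200 × 0.5387 = 0.1077 d⁻¹.

k_d ≈ 0.108 d⁻¹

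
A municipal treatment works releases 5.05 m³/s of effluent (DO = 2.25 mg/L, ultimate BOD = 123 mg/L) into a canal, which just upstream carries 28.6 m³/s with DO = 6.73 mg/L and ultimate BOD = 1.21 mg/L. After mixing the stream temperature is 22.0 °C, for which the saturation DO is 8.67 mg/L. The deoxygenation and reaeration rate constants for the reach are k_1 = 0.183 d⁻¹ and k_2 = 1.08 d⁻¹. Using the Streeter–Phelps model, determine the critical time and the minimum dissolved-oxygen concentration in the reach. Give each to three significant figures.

Mixed DO = (28.6×6.73 + 5.05×2.25)/(28.6+5.05) = 203.8/33.65 = 6.058 mg/L.
Mixed L₀ = (28.6×1.21 + 5.05×123)/(33.65) = 655.8/33.65 = 19.49 mg/L.
Initial deficit D₀ = C_s − DO₀ = 8.67 − 6.058 = 2.612 mg/L.
t_c = (1/0.8970) ln[(1.08/0.183)(1 − 2.612×0.8970/(0.183×19.49))] = 1.115 × ln(2.024) = 0.7859 d.
D_c = (0.183/1.08) × 19.49 × e^(−0.183×0.7859) = 0.1694 × 19.49 × 0.8660 = 2.860 mg/L.
Minimum DO = 8.67 − 2.860 = 5.810 mg/L.

t_c ≈ 0.786 d; minimum DO ≈ 5.81 mg/L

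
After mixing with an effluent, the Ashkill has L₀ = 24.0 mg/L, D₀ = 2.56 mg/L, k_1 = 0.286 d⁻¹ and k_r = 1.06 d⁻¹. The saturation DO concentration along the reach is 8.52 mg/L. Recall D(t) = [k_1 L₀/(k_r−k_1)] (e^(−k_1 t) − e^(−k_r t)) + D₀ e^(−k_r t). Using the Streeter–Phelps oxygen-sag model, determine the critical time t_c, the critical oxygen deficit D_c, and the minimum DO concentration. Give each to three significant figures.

With k_r/k_1 = 3.706 and 1 − D₀(k_r−k_1)/(k_1 L₀) = 0.7113,
t_c = ln(3.706 × 0.7113) / (1.06 − 0.286) = ln(2.636) / 0.7740 = 0.9694/0.7740 = 1.252 d.
D_c = (k_1/k_r) L₀ e^(−k_1 t_c) = (0.286/1.06) × 24.0 × e^(−0.286×1.252) = 0.2698 × 24.0 × 0.6989 = 4.526 mg/L.
Minimum DO = C_s − D_c = 8.52 − 4.526 = 3.994 mg/L.

t_c ≈ 1.25 d; D_c ≈ 4.53 mg/L; min DO ≈ 3.99 mg/L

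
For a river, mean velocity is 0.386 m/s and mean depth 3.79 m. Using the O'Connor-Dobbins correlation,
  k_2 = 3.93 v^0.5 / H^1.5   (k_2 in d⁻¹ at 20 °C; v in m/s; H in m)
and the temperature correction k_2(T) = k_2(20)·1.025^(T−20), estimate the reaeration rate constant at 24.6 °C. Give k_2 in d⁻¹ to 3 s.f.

k_2(20) = 3.93 × 0.386^0.5 / 3.79^1.5 = 3.93 × 0.6213 / 7.378 = 0.3309 d⁻¹.
k_2(24.6) = 0.3309 × 1.025^(24.6−20) = 0.3309 × 1.120 = 0.3707 d⁻¹.

k_2 ≈ 0.371 d⁻¹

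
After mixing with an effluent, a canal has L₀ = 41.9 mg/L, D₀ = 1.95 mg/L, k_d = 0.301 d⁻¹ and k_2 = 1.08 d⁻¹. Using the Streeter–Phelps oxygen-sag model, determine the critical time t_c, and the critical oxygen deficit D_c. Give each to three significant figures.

t_c ≈ 1.48 d; D_c ≈ 7.49 mg/L

At the critical point dD/dt = 0, so k_d L₀ e^(−k_d t) = k_2 D. Substituting D(t) from the Streeter–Phelps equation and solving for t gives
t_c = ln[(k_2/k_d)(1 − D₀(k_2−k_d)/(k_d L₀))] / (k_2−k_d).
Here k_2−k_d = 0.7790 d⁻¹ and 1 − D₀(k_2−k_d)/(k_d L₀) = 1 − 1.95×0.7790/(0.301×41.9) = 0.8796, so
t_c = ln(3.588 × 0.8796) / 0.7790 = 1.149 / 0.7790 = 1.475 d.
D_c = (k_d/k_2) L₀ e^(−k_d t_c) = (0.301/1.08) × 41.9 × e^(−0.301×1.475) = 0.2787 × 41.9 × 0.6414 = 7.490 mg/L.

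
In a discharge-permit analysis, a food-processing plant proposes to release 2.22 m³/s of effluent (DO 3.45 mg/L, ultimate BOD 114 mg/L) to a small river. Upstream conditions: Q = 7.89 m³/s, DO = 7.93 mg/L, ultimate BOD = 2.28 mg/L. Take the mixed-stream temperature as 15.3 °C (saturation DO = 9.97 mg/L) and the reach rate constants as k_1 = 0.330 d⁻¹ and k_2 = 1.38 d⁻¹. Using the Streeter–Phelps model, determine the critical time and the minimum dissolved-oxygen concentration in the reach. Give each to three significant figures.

Mixed DO = (7.89×7.93 + 2.22×3.45)/(7.89+2.22) = 70.23/10.11 = 6.946 mg/L.
Mixed L₀ = (7.89×2.28 + 2.22×114)/(10.11) = 271.1/10.11 = 26.81 mg/L.
Initial deficit D₀ = C_s − DO₀ = 9.97 − 6.946 = 3.024 mg/L.
t_c = (1/1.050) ln[(1.38/0.330)(1 − 3.024×1.050/(0.330×26.81))] = 0.9524 × ln(2.681) = 0.9393 d.
D_c = (0.330/1.38) × 26.81 × e^(−0.330×0.9393) = 0.2391 × 26.81 × 0.7335 = 4.703 mg/L.
Minimum DO = 9.97 − 4.703 = 5.267 mg/L.

t_c ≈ 0.939 d; minimum DO ≈ 5.27 mg/L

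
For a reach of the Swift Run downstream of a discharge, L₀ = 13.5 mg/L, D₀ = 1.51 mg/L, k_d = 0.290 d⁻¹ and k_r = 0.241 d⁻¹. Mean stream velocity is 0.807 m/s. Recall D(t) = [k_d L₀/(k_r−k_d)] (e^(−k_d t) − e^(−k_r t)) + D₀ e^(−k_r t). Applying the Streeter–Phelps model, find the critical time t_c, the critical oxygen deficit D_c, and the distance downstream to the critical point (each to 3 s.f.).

t_c ≈ 3.40 d; D_c ≈ 6.07 mg/L; x_c ≈ 237 km

With k_r/k_d = 0.8310 and 1 − D₀(k_r−k_d)/(k_d L₀) = 1.019,
t_c = ln(0.8310 × 1.019) / (0.241 − 0.290) = ln(0.8467) / -0.04900 = -0.1664/-0.04900 = 3.395 d.
L(t_c) = L₀ e^(−k_d t_c) = 13.5 × 0.3736 = 5.044 mg/L, and at the critical point k_r D_c = k_d L, so D_c = (0.290/0.241) × 5.044 = 6.069 mg/L.
x_c = v t_c = 0.807 m/s × 3.395 d × 86400 s/d = 236700 m ≈ 237 km.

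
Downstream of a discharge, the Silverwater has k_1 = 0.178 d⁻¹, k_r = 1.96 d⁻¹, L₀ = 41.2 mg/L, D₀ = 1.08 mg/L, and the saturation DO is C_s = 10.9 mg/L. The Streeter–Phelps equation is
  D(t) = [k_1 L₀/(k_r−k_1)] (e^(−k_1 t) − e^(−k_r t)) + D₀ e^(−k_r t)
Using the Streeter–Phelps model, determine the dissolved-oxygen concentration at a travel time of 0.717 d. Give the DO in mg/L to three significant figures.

k_1 L₀/(k_r−k_1) = 0.178×41.2/(1.96−0.178) = 7.334/1.782 = 4.115 mg/L.
e^(−k_1 t) = e^(−0.178×0.7170) = 0.8802; e^(−k_r t) = e^(−1.96×0.7170) = 0.2453.
D = 4.115 × (0.8802 − 0.2453) + 1.08 × 0.2453 = 2.613 + 0.2649 = 2.878 mg/L.
DO = C_s − D = 10.9 − 2.878 = 8.022 mg/L.

DO ≈ 8.02 mg/L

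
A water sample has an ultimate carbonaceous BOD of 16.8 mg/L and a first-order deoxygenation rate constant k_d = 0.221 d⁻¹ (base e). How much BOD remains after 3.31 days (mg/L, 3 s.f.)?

L ≈ 8.08 mg/L

L_t = L₀ e^(−k_d t) = 16.8 × e^(−0.221×3.31) = 16.8 × 0.4812 = 8.084 mg/L.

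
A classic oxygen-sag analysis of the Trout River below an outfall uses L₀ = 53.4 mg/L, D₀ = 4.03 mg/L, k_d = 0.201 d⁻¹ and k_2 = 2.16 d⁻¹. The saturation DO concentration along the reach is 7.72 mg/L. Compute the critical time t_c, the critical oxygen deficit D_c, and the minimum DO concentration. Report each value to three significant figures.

t_c = [1/(k_2−k_d)] ln[(k_2/k_d)(1 − D₀(k_2−k_d)/(k_d L₀))]
= [1/(2.16−0.201)] ln[(2.16/0.201)(1 − 4.03×1.959/(0.201×53.4))]
= (1/1.959) ln[10.75 × 0.2645] = 0.5105 × ln(2.842) = 0.5105 × 1.045 = 0.5332 d.
D_c = (k_d/k_2) L₀ e^(−k_d t_c) = (0.201/2.16) × 53.4 × e^(−0.201×0.5332) = 0.09306 × 53.4 × 0.8984 = 4.464 mg/L.
Minimum DO = C_s − D_c = 7.72 − 4.464 = 3.256 mg/L.

t_c ≈ 0.533 d; D_c ≈ 4.46 mg/L; min DO ≈ 3.26 mg/L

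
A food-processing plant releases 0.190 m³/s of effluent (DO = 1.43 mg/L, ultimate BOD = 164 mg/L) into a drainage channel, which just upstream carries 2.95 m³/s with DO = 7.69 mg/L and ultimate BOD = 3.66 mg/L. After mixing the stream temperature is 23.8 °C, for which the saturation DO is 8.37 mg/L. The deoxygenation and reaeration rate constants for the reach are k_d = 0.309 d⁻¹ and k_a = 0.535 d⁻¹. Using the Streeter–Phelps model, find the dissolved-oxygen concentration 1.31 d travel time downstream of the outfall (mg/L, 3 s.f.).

Mixed DO = (2.95×7.69 + 0.190×1.43)/(2.95+0.190) = 22.96/3.140 = 7.311 mg/L.
Mixed L₀ = (2.95×3.66 + 0.190×164)/(3.140) = 41.96/3.140 = 13.36 mg/L.
Initial deficit D₀ = C_s − DO₀ = 8.37 − 7.311 = 1.059 mg/L.
D(1.31) = [0.309×13.36/(0.535−0.309)](e^(−0.309×1.31) − e^(−0.535×1.31)) + 1.059 e^(−0.535×1.31)
= 18.27 × (0.6671 − 0.4962) + 1.059 × 0.4962 = 3.649 mg/L.
DO = 8.37 − 3.649 = 4.721 mg/L.

DO ≈ 4.72 mg/L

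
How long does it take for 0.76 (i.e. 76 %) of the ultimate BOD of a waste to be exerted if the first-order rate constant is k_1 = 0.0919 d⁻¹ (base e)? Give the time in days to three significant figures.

y/L₀ = 1 − e^(−k_1 t) = 0.76 ⇒ e^(−k_1 t) = 0.240
t = −ln(0.240) / 0.0919 = 1.427 / 0.0919 = 15.53 d.

t ≈ 15.5 d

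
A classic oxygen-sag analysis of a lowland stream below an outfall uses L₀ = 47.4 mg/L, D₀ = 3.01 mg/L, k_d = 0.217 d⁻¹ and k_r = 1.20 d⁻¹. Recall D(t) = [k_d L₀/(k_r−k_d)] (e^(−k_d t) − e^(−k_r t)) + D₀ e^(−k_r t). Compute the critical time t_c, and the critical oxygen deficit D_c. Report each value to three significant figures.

With k_r/k_d = 5.530 and 1 − D₀(k_r−k_d)/(k_d L₀) = 0.7123,
t_c = ln(5.530 × 0.7123) / (1.20 − 0.217) = ln(3.939) / 0.9830 = 1.371/0.9830 = 1.395 d.
D_c = (k_d/k_r) L₀ e^(−k_d t_c) = (0.217/1.20) × 47.4 × e^(−0.217×1.395) = 0.1808 × 47.4 × 0.7389 = 6.333 mg/L.

t_c ≈ 1.39 d; D_c ≈ 6.33 mg/L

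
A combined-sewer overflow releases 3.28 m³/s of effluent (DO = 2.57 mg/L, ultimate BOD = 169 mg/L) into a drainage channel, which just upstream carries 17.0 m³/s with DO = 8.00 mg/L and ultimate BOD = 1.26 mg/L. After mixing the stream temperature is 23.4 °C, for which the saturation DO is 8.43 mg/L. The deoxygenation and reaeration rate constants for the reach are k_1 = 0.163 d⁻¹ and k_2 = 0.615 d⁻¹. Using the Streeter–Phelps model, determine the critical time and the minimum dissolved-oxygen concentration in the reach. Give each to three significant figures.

Mixed DO = (17.0×8.00 + 3.28×2.57)/(17.0+3.28) = 144.4/20.28 = 7.122 mg/L.
Mixed L₀ = (17.0×1.26 + 3.28×169)/(20.28) = 575.7/20.28 = 28.39 mg/L.
Initial deficit D₀ = C_s − DO₀ = 8.43 − 7.122 = 1.308 mg/L.
t_c = (1/0.4520) ln[(0.615/0.163)(1 − 1.308×0.4520/(0.163×28.39))] = 2.212 × ln(3.291) = 2.635 d.
D_c = (0.163/0.615) × 28.39 × e^(−0.163×2.635) = 0.2650 × 28.39 × 0.6508 = 4.897 mg/L.
Minimum DO = 8.43 − 4.897 = 3.533 mg/L.

t_c ≈ 2.64 d; minimum DO ≈ 3.53 mg/L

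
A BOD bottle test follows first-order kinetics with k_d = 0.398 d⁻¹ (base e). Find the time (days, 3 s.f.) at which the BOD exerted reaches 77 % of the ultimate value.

y/L₀ = 1 − e^(−k_d t) = 0.77 ⇒ e^(−k_d t) = 0.230
t = −ln(0.230) / 0.398 = 1.470 / 0.398 = 3.693 d.

t ≈ 3.69 d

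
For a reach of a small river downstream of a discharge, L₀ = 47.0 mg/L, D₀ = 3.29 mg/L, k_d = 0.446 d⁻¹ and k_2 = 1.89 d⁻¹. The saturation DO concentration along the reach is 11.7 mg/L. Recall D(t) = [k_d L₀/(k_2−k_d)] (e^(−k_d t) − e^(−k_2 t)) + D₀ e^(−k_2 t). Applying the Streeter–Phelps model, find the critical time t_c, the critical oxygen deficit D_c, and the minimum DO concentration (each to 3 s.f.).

t_c ≈ 0.822 d; D_c ≈ 7.69 mg/L; min DO ≈ 4.01 mg/L

t_c = [1/(k_2−k_d)] ln[(k_2/k_d)(1 − D₀(k_2−k_d)/(k_d L₀))]
= [1/(1.89−0.446)] ln[(1.89/0.446)(1 − 3.29×1.444/(0.446×47.0))]
= (1/1.444) ln[4.238 × 0.7734] = 0.6925 × ln(3.277) = 0.6925 × 1.187 = 0.8220 d.
D_c = (k_d/k_2) L₀ e^(−k_d t_c) = (0.446/1.89) × 47.0 × e^(−0.446×0.8220) = 0.2360 × 47.0 × 0.6931 = 7.687 mg/L.
Minimum DO = C_s − D_c = 11.7 − 7.687 = 4.013 mg/L.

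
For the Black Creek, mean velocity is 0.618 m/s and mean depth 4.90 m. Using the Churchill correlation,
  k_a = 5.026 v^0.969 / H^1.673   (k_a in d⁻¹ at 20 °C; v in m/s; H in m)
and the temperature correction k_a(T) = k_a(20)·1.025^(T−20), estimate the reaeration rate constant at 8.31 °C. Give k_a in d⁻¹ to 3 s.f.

k_a ≈ 0.165 d⁻¹

k_a(20) = 5.026 × 0.618^0.969 / 4.90^1.673 = 5.026 × 0.6273 / 14.28 = 0.2208 d⁻¹.
k_a(8.31) = 0.2208 × 1.025^(8.31−20) = 0.2208 × 0.7493 = 0.1654 d⁻¹.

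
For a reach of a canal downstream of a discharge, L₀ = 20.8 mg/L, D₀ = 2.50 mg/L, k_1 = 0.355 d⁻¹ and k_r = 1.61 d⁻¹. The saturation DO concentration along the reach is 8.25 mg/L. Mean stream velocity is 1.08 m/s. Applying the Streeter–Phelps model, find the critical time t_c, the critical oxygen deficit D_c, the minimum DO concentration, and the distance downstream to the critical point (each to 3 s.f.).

t_c ≈ 0.764 d; D_c ≈ 3.50 mg/L; min DO ≈ 4.75 mg/L; x_c ≈ 71.3 km

At the critical point dD/dt = 0, so k_1 L₀ e^(−k_1 t) = k_r D. Substituting D(t) from the Streeter–Phelps equation and solving for t gives
t_c = ln[(k_r/k_1)(1 − D₀(k_r−k_1)/(k_1 L₀))] / (k_r−k_1).
Here k_r−k_1 = 1.255 d⁻¹ and 1 − D₀(k_r−k_1)/(k_1 L₀) = 1 − 2.50×1.255/(0.355×20.8) = 0.5751, so
t_c = ln(4.535 × 0.5751) / 1.255 = 0.9587 / 1.255 = 0.7639 d.
L(t_c) = L₀ e^(−k_1 t_c) = 20.8 × 0.7625 = 15.86 mg/L, and at the critical point k_r D_c = k_1 L, so D_c = (0.355/1.61) × 15.86 = 3.497 mg/L.
Minimum DO = C_s − D_c = 8.25 − 3.497 = 4.753 mg/L.
x_c = v t_c = 1.08 m/s × 0.7639 d × 86400 s/d = 71280 m ≈ 71.3 km.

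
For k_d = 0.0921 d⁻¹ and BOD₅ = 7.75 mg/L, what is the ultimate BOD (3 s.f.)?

L₀ ≈ 21.0 mg/L

BOD₅ = L₀(1 − e^(−5k_d)) ⇒ L₀ = BOD₅ / (1 − e^(−5×0.0921))
= 7.75 / (1 − 0.6310) = 7.75 / 0.3690 = 21.00 mg/L.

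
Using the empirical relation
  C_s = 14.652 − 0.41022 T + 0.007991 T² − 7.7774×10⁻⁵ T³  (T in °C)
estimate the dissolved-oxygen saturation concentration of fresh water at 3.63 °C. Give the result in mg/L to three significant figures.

C_s = 14.652 − 0.41022×3.63 + 0.007991×3.63² − 7.7774×10⁻⁵×3.63³ = 13.26 mg/L.

C_s ≈ 13.3 mg/L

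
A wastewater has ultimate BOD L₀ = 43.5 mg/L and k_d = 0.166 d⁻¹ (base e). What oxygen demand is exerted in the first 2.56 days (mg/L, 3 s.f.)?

y_t = L₀(1 − e^(−k_d t)) = 43.5 × (1 − e^(−0.166×2.56))
= 43.5 × (1 − 0.6538) = 43.5 × 0.3462 = 15.06 mg/L.

y ≈ 15.1 mg/L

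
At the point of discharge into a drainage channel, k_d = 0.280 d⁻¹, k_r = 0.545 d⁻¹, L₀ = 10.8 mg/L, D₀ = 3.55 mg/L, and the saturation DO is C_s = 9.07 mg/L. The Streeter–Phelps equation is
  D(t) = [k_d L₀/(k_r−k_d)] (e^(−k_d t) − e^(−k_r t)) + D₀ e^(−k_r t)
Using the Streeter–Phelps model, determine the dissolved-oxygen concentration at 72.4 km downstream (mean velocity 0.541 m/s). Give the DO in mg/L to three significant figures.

Travel time t = x/v = 72.4 km / (0.541 m/s) = 72400 m / 0.541 m/s = 133800 s = 1.549 d.
k_d L₀/(k_r−k_d) = 0.280×10.8/(0.545−0.280) = 3.024/0.2650 = 11.41 mg/L.
e^(−k_d t) = e^(−0.280×1.549) = 0.6481; e^(−k_r t) = e^(−0.545×1.549) = 0.4299.
D = 11.41 × (0.6481 − 0.4299) + 3.55 × 0.4299 = 2.490 + 1.526 = 4.016 mg/L.
DO = C_s − D = 9.07 − 4.016 = 5.054 mg/L.

DO ≈ 5.05 mg/L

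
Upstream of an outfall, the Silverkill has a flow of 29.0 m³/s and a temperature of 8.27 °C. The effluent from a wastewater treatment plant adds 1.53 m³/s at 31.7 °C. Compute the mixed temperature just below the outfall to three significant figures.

Flow-weighted mixing: C = (Q_r C_r + Q_w C_w)/(Q_r + Q_w)
= (29.0×8.27 + 1.53×31.7)/(29.0 + 1.53) = 288.3/30.53 = 9.444 °C.

9.44 °C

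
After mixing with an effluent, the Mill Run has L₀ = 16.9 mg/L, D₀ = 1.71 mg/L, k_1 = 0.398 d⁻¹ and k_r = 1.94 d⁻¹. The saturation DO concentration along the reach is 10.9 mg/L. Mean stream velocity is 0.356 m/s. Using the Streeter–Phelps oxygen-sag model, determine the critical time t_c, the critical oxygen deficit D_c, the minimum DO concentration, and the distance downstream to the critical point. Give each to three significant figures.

At the critical point dD/dt = 0, so k_1 L₀ e^(−k_1 t) = k_r D. Substituting D(t) from the Streeter–Phelps equation and solving for t gives
t_c = ln[(k_r/k_1)(1 − D₀(k_r−k_1)/(k_1 L₀))] / (k_r−k_1).
Here k_r−k_1 = 1.542 d⁻¹ and 1 − D₀(k_r−k_1)/(k_1 L₀) = 1 − 1.71×1.542/(0.398×16.9) = 0.6080, so
t_c = ln(4.874 × 0.6080) / 1.542 = 1.086 / 1.542 = 0.7045 d.
L(t_c) = L₀ e^(−k_1 t_c) = 16.9 × 0.7555 = 12.77 mg/L, and at the critical point k_r D_c = k_1 L, so D_c = (0.398/1.94) × 12.77 = 2.619 mg/L.
Minimum DO = C_s − D_c = 10.9 − 2.619 = 8.281 mg/L.
x_c = v t_c = 0.356 m/s × 0.7045 d × 86400 s/d = 21670 m ≈ 21.7 km.

t_c ≈ 0.705 d; D_c ≈ 2.62 mg/L; min DO ≈ 8.28 mg/L; x_c ≈ 21.7 km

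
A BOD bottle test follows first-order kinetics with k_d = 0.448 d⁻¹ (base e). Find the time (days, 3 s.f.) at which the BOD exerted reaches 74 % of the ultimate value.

t ≈ 3.01 d

y/L₀ = 1 − e^(−k_d t) = 0.74 ⇒ e^(−k_d t) = 0.260
t = −ln(0.260) / 0.448 = 1.347 / 0.448 = 3.007 d.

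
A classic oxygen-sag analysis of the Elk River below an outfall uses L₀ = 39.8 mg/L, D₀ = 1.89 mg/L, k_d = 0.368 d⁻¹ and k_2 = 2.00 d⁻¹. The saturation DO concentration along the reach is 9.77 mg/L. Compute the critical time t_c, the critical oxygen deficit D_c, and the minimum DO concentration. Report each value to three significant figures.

t_c = [1/(k_2−k_d)] ln[(k_2/k_d)(1 − D₀(k_2−k_d)/(k_d L₀))]
= [1/(2.00−0.368)] ln[(2.00/0.368)(1 − 1.89×1.632/(0.368×39.8))]
= (1/1.632) ln[5.435 × 0.7894] = 0.6127 × ln(4.290) = 0.6127 × 1.456 = 0.8924 d.
D_c = (k_d/k_2) L₀ e^(−k_d t_c) = (0.368/2.00) × 39.8 × e^(−0.368×0.8924) = 0.1840 × 39.8 × 0.7201 = 5.273 mg/L.
Minimum DO = C_s − D_c = 9.77 − 5.273 = 4.497 mg/L.

t_c ≈ 0.892 d; D_c ≈ 5.27 mg/L; min DO ≈ 4.50 mg/L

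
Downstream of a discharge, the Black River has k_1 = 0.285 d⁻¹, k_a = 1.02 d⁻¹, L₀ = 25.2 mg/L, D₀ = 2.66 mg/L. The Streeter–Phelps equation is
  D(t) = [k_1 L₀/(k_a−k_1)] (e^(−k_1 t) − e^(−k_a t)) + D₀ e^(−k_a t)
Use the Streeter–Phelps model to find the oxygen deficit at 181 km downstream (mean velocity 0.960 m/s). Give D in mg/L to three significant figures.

D ≈ 4.48 mg/L

Travel time t = x/v = 181 km / (0.960 m/s) = 181000 m / 0.960 m/s = 188500 s = 2.182 d.
k_1 L₀/(k_a−k_1) = 0.285×25.2/(1.02−0.285) = 7.182/0.7350 = 9.771 mg/L.
e^(−k_1 t) = e^(−0.285×2.182) = 0.5369; e^(−k_a t) = e^(−1.02×2.182) = 0.1080.
D = 9.771 × (0.5369 − 0.1080) + 2.66 × 0.1080 = 4.191 + 0.2872 = 4.479 mg/L.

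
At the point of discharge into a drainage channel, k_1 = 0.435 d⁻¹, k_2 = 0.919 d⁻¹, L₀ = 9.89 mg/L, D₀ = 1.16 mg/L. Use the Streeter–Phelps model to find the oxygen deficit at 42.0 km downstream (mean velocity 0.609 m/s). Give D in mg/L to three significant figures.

Travel time t = x/v = 42.0 km / (0.609 m/s) = 42000 m / 0.609 m/s = 68970 s = 0.7982 d.
k_1 L₀/(k_2−k_1) = 0.435×9.89/(0.919−0.435) = 4.302/0.4840 = 8.889 mg/L.
e^(−k_1 t) = e^(−0.435×0.7982) = 0.7066; e^(−k_2 t) = e^(−0.919×0.7982) = 0.4802.
D = 8.889 × (0.7066 − 0.4802) + 1.16 × 0.4802 = 2.013 + 0.5570 = 2.570 mg/L.

D ≈ 2.57 mg/L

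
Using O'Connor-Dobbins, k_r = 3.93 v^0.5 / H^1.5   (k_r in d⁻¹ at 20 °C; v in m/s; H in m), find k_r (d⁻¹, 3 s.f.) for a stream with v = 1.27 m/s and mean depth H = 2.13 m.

k_r ≈ 1.42 d⁻¹

k_r = 3.93 × 1.27^0.5 / 2.13^1.5 = 3.93 × 1.127 / 3.109 = 1.425 d⁻¹.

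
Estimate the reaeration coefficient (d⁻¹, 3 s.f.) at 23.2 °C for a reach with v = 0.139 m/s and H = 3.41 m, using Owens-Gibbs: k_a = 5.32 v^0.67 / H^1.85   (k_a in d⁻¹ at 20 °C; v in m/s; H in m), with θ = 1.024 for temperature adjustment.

k_a ≈ 0.158 d⁻¹

k_a(20) = 5.32 × 0.139^0.67 / 3.41^1.85 = 5.32 × 0.2666 / 9.674 = 0.1466 d⁻¹.
k_a(23.2) = 0.1466 × 1.024^(23.2−20) = 0.1466 × 1.079 = 0.1582 d⁻¹.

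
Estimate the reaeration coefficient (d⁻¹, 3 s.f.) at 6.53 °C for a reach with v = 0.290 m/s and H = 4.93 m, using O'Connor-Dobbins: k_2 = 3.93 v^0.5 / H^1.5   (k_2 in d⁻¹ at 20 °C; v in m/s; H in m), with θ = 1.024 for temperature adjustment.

k_2 ≈ 0.140 d⁻¹

k_2(20) = 3.93 × 0.290^0.5 / 4.93^1.5 = 3.93 × 0.5385 / 10.95 = 0.1933 d⁻¹.
k_2(6.53) = 0.1933 × 1.024^(6.53−20) = 0.1933 × 0.7265 = 0.1405 d⁻¹.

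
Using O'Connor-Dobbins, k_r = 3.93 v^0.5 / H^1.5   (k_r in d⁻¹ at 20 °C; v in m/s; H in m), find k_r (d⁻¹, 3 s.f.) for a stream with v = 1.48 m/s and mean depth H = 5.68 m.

k_r ≈ 0.353 d⁻¹

k_r = 3.93 × 1.48^0.5 / 5.68^1.5 = 3.93 × 1.217 / 13.54 = 0.3532 d⁻¹.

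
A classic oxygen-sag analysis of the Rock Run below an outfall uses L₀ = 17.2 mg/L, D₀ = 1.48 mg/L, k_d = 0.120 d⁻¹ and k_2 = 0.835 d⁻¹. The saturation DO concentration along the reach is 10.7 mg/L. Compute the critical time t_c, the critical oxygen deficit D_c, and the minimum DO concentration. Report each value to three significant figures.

With k_2/k_d = 6.958 and 1 − D₀(k_2−k_d)/(k_d L₀) = 0.4873,
t_c = ln(6.958 × 0.4873) / (0.835 − 0.120) = ln(3.391) / 0.7150 = 1.221/0.7150 = 1.708 d.
L(t_c) = L₀ e^(−k_d t_c) = 17.2 × 0.8147 = 14.01 mg/L, and at the critical point k_2 D_c = k_d L, so D_c = (0.120/0.835) × 14.01 = 2.014 mg/L.
Minimum DO = C_s − D_c = 10.7 − 2.014 = 8.686 mg/L.

t_c ≈ 1.71 d; D_c ≈ 2.01 mg/L; min DO ≈ 8.69 mg/L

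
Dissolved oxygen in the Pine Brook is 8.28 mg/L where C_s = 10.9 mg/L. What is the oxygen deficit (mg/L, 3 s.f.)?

D ≈ 2.62 mg/L

D = C_s − C = 10.9 − 8.28 = 2.62 mg/L.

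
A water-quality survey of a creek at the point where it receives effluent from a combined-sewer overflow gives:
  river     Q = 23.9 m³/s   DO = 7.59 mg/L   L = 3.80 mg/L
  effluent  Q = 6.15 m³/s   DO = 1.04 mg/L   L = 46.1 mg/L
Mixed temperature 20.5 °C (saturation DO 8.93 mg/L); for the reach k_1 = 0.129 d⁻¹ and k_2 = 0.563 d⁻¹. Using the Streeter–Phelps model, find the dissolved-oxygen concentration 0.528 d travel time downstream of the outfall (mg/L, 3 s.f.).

Mixed DO = (23.9×7.59 + 6.15×1.04)/(23.9+6.15) = 187.8/30.05 = 6.249 mg/L.
Mixed L₀ = (23.9×3.80 + 6.15×46.1)/(30.05) = 374.3/30.05 = 12.46 mg/L.
Initial deficit D₀ = C_s − DO₀ = 8.93 − 6.249 = 2.681 mg/L.
D(0.528) = [0.129×12.46/(0.563−0.129)](e^(−0.129×0.528) − e^(−0.563×0.528)) + 2.681 e^(−0.563×0.528)
= 3.703 × (0.9342 − 0.7428) + 2.681 × 0.7428 = 2.700 mg/L.
DO = 8.93 − 2.700 = 6.230 mg/L.

DO ≈ 6.23 mg/L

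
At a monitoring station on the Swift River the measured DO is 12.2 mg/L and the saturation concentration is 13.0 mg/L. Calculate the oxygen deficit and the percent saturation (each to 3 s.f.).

D = C_s − C = 13.0 − 12.2 = 0.800 mg/L.
% saturation = 12.2/13.0 × 100 = 93.8 %.

D ≈ 0.800 mg/L; 93.8 % saturation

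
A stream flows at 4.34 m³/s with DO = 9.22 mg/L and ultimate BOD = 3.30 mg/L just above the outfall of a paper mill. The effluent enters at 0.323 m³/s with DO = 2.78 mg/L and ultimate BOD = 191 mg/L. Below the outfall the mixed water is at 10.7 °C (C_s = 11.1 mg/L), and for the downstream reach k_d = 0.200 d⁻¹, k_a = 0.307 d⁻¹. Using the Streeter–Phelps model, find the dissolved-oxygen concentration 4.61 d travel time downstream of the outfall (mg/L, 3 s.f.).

DO ≈ 5.82 mg/L

Mixed DO = (4.34×9.22 + 0.323×2.78)/(4.34+0.323) = 40.91/4.663 = 8.774 mg/L.
Mixed L₀ = (4.34×3.30 + 0.323×191)/(4.663) = 76.02/4.663 = 16.30 mg/L.
Initial deficit D₀ = C_s − DO₀ = 11.1 − 8.774 = 2.326 mg/L.
D(4.61) = [0.200×16.30/(0.307−0.200)](e^(−0.200×4.61) − e^(−0.307×4.61)) + 2.326 e^(−0.307×4.61)
= 30.47 × (0.3977 − 0.2429) + 2.326 × 0.2429 = 5.284 mg/L.
DO = 11.1 − 5.284 = 5.816 mg/L.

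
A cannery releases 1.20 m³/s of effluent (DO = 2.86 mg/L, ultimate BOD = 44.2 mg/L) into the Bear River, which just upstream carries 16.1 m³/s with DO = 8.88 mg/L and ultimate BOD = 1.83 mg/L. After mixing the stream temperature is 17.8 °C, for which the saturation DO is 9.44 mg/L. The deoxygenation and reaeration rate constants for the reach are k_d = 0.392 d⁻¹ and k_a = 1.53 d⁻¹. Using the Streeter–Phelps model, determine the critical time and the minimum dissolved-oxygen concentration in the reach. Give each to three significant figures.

Mixed DO = (16.1×8.88 + 1.20×2.86)/(16.1+1.20) = 146.4/17.30 = 8.462 mg/L.
Mixed L₀ = (16.1×1.83 + 1.20×44.2)/(17.30) = 82.50/17.30 = 4.769 mg/L.
Initial deficit D₀ = C_s − DO₀ = 9.44 − 8.462 = 0.9776 mg/L.
t_c = (1/1.138) ln[(1.53/0.392)(1 − 0.9776×1.138/(0.392×4.769))] = 0.8787 × ln(1.580) = 0.4022 d.
D_c = (0.392/1.53) × 4.769 × e^(−0.392×0.4022) = 0.2562 × 4.769 × 0.8541 = 1.044 mg/L.
Minimum DO = 9.44 − 1.044 = 8.396 mg/L.

t_c ≈ 0.402 d; minimum DO ≈ 8.40 mg/L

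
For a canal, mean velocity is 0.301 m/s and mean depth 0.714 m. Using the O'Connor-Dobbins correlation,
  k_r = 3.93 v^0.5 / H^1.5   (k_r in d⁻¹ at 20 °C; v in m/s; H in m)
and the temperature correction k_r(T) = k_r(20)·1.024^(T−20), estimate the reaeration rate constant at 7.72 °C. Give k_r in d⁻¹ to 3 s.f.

k_r(20) = 3.93 × 0.301^0.5 / 0.714^1.5 = 3.93 × 0.5486 / 0.6033 = 3.574 d⁻¹.
k_r(7.72) = 3.574 × 1.024^(7.72−20) = 3.574 × 0.7473 = 2.671 d⁻¹.

k_r ≈ 2.67 d⁻¹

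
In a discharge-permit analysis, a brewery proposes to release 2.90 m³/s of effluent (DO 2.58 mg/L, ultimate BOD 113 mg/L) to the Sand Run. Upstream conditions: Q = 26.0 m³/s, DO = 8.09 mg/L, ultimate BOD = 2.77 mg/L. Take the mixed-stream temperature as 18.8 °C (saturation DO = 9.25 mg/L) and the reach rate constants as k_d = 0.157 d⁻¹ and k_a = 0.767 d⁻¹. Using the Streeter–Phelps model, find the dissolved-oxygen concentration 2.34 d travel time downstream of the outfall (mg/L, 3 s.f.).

DO ≈ 7.09 mg/L

Mixed DO = (26.0×8.09 + 2.90×2.58)/(26.0+2.90) = 217.8/28.90 = 7.537 mg/L.
Mixed L₀ = (26.0×2.77 + 2.90×113)/(28.90) = 399.7/28.90 = 13.83 mg/L.
Initial deficit D₀ = C_s − DO₀ = 9.25 − 7.537 = 1.713 mg/L.
D(2.34) = [0.157×13.83/(0.767−0.157)](e^(−0.157×2.34) − e^(−0.767×2.34)) + 1.713 e^(−0.767×2.34)
= 3.560 × (0.6925 − 0.1662) + 1.713 × 0.1662 = 2.158 mg/L.
DO = 9.25 − 2.158 = 7.092 mg/L.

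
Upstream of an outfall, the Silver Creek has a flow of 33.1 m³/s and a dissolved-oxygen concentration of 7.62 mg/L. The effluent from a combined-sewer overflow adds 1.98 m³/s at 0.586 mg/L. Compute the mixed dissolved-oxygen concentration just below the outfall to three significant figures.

7.22 mg/L

Flow-weighted mixing: C = (Q_r C_r + Q_w C_w)/(Q_r + Q_w)
= (33.1×7.62 + 1.98×0.586)/(33.1 + 1.98) = 253.4/35.08 = 7.223 mg/L.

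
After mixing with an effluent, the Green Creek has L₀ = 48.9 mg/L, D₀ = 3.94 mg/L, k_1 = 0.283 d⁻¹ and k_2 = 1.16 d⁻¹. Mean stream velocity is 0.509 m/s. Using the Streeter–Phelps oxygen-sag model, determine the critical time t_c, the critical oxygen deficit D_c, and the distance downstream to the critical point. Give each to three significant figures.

t_c = [1/(k_2−k_1)] ln[(k_2/k_1)(1 − D₀(k_2−k_1)/(k_1 L₀))]
= [1/(1.16−0.283)] ln[(1.16/0.283)(1 − 3.94×0.8770/(0.283×48.9))]
= (1/0.8770) ln[4.099 × 0.7503] = 1.140 × ln(3.075) = 1.140 × 1.123 = 1.281 d.
L(t_c) = L₀ e^(−k_1 t_c) = 48.9 × 0.6959 = 34.03 mg/L, and at the critical point k_2 D_c = k_1 L, so D_c = (0.283/1.16) × 34.03 = 8.302 mg/L.
x_c = v t_c = 0.509 m/s × 1.281 d × 86400 s/d = 56340 m ≈ 56.3 km.

t_c ≈ 1.28 d; D_c ≈ 8.30 mg/L; x_c ≈ 56.3 km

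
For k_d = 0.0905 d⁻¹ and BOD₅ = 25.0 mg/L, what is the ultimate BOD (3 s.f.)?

BOD₅ = L₀(1 − e^(−5k_d)) ⇒ L₀ = BOD₅ / (1 − e^(−5×0.0905))
= 25.0 / (1 − 0.6360) = 25.0 / 0.3640 = 68.69 mg/L.

L₀ ≈ 68.7 mg/L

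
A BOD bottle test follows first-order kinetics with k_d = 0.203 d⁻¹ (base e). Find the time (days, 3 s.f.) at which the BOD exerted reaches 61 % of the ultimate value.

t ≈ 4.64 d

y/L₀ = 1 − e^(−k_d t) = 0.61 ⇒ e^(−k_d t) = 0.390
t = −ln(0.390) / 0.203 = 0.9416 / 0.203 = 4.638 d.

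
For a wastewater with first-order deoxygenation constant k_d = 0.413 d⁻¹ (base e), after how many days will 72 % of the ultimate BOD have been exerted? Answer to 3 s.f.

t ≈ 3.08 d

y/L₀ = 1 − e^(−k_d t) = 0.72 ⇒ e^(−k_d t) = 0.280
t = −ln(0.280) / 0.413 = 1.273 / 0.413 = 3.082 d.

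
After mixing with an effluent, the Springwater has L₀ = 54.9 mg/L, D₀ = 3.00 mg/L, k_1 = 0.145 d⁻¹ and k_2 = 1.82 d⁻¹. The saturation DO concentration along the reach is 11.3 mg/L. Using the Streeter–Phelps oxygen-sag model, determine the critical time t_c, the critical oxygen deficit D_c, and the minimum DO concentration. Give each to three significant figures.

t_c = [1/(k_2−k_1)] ln[(k_2/k_1)(1 − D₀(k_2−k_1)/(k_1 L₀))]
= [1/(1.82−0.145)] ln[(1.82/0.145)(1 − 3.00×1.675/(0.145×54.9))]
= (1/1.675) ln[12.55 × 0.3688] = 0.5970 × ln(4.629) = 0.5970 × 1.532 = 0.9148 d.
L(t_c) = L₀ e^(−k_1 t_c) = 54.9 × 0.8758 = 48.08 mg/L, and at the critical point k_2 D_c = k_1 L, so D_c = (0.145/1.82) × 48.08 = 3.831 mg/L.
Minimum DO = C_s − D_c = 11.3 − 3.831 = 7.469 mg/L.

t_c ≈ 0.915 d; D_c ≈ 3.83 mg/L; min DO ≈ 7.47 mg/L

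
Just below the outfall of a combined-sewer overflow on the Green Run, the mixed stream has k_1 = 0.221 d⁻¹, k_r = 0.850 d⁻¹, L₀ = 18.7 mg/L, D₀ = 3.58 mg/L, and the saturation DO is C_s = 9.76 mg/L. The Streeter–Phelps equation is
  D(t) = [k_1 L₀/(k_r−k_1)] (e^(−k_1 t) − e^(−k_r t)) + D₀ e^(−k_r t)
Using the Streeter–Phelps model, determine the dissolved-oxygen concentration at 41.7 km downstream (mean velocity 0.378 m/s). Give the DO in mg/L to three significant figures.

DO ≈ 5.82 mg/L

Travel time t = x/v = 41.7 km / (0.378 m/s) = 41700 m / 0.378 m/s = 110300 s = 1.277 d.
k_1 L₀/(k_r−k_1) = 0.221×18.7/(0.850−0.221) = 4.133/0.6290 = 6.570 mg/L.
e^(−k_1 t) = e^(−0.221×1.277) = 0.7541; e^(−k_r t) = e^(−0.850×1.277) = 0.3378.
D = 6.570 × (0.7541 − 0.3378) + 3.58 × 0.3378 = 2.735 + 1.209 = 3.945 mg/L.
DO = C_s − D = 9.76 − 3.945 = 5.815 mg/L.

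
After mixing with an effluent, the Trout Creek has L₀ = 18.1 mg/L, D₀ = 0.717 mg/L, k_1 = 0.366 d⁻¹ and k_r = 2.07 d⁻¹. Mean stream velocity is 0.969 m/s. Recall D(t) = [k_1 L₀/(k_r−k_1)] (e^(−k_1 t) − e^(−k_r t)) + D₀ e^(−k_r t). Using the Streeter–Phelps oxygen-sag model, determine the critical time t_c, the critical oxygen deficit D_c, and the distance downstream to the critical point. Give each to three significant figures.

t_c ≈ 0.897 d; D_c ≈ 2.30 mg/L; x_c ≈ 75.1 km

t_c = [1/(k_r−k_1)] ln[(k_r/k_1)(1 − D₀(k_r−k_1)/(k_1 L₀))]
= [1/(2.07−0.366)] ln[(2.07/0.366)(1 − 0.717×1.704/(0.366×18.1))]
= (1/1.704) ln[5.656 × 0.8156] = 0.5869 × ln(4.613) = 0.5869 × 1.529 = 0.8972 d.
L(t_c) = L₀ e^(−k_1 t_c) = 18.1 × 0.7201 = 13.03 mg/L, and at the critical point k_r D_c = k_1 L, so D_c = (0.366/2.07) × 13.03 = 2.305 mg/L.
x_c = v t_c = 0.969 m/s × 0.8972 d × 86400 s/d = 75110 m ≈ 75.1 km.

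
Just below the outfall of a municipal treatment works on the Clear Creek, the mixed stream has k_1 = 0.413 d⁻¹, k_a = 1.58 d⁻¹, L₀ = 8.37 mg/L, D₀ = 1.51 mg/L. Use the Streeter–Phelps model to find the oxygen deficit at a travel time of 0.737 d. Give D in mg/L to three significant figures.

D ≈ 1.73 mg/L

k_1 L₀/(k_a−k_1) = 0.413×8.37/(1.58−0.413) = 3.457/1.167 = 2.962 mg/L.
e^(−k_1 t) = e^(−0.413×0.7370) = 0.7376; e^(−k_a t) = e^(−1.58×0.7370) = 0.3121.
D = 2.962 × (0.7376 − 0.3121) + 1.51 × 0.3121 = 1.260 + 0.4713 = 1.732 mg/L.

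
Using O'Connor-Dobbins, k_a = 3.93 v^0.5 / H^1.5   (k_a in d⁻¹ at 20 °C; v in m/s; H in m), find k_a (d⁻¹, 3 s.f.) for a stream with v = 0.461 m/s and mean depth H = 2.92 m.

k_a = 3.93 × 0.461^0.5 / 2.92^1.5 = 3.93 × 0.6790 / 4.990 = 0.5348 d⁻¹.

k_a ≈ 0.535 d⁻¹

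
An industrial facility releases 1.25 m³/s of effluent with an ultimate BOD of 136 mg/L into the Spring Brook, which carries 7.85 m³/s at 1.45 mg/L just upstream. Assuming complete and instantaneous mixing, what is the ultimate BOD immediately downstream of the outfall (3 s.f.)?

Flow-weighted mixing: C = (Q_r C_r + Q_w C_w)/(Q_r + Q_w)
= (7.85×1.45 + 1.25×136)/(7.85 + 1.25) = 181.4/9.100 = 19.93 mg/L.

19.9 mg/L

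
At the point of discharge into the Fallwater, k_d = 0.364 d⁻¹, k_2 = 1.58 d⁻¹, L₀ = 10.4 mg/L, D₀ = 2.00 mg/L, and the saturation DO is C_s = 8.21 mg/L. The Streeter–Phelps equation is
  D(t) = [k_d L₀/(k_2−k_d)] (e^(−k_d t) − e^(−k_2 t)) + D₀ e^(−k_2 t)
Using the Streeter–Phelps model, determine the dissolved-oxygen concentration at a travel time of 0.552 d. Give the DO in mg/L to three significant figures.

k_d L₀/(k_2−k_d) = 0.364×10.4/(1.58−0.364) = 3.786/1.216 = 3.113 mg/L.
e^(−k_d t) = e^(−0.364×0.5520) = 0.8180; e^(−k_2 t) = e^(−1.58×0.5520) = 0.4180.
D = 3.113 × (0.8180 − 0.4180) + 2.00 × 0.4180 = 1.245 + 0.8361 = 2.081 mg/L.
DO = C_s − D = 8.21 − 2.081 = 6.129 mg/L.

DO ≈ 6.13 mg/L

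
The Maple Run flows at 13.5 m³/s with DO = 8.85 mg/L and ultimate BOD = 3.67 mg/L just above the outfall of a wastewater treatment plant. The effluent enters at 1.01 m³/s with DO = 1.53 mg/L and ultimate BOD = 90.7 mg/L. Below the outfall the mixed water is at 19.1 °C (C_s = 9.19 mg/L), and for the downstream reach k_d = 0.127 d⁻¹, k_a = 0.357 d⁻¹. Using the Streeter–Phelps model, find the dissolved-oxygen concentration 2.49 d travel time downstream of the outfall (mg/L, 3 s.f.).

Mixed DO = (13.5×8.85 + 1.01×1.53)/(13.5+1.01) = 121.0/14.51 = 8.340 mg/L.
Mixed L₀ = (13.5×3.67 + 1.01×90.7)/(14.51) = 141.2/14.51 = 9.728 mg/L.
Initial deficit D₀ = C_s − DO₀ = 9.19 − 8.340 = 0.8495 mg/L.
D(2.49) = [0.127×9.728/(0.357−0.127)](e^(−0.127×2.49) − e^(−0.357×2.49)) + 0.8495 e^(−0.357×2.49)
= 5.371 × (0.7289 − 0.4111) + 0.8495 × 0.4111 = 2.056 mg/L.
DO = 9.19 − 2.056 = 7.134 mg/L.

DO ≈ 7.13 mg/L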